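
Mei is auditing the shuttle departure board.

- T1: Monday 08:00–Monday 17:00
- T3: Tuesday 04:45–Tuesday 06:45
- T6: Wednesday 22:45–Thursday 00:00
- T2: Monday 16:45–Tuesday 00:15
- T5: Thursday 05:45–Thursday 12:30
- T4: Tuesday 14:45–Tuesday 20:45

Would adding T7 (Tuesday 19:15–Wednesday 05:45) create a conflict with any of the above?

T1: ends Monday 17:00 at or before T7 starts Tuesday 19:15 → clear.
T2: ends Tuesday 00:15 at or before T7 starts Tuesday 19:15 → clear.
T3: ends Tuesday 06:45 at or before T7 starts Tuesday 19:15 → clear.
T4: starts Tuesday 14:45 before T7 ends Wednesday 05:45, and ends Tuesday 20:45 after T7 starts Tuesday 19:15 → overlap.
T6: starts Wednesday 22:45 at or after T7 ends Wednesday 05:45 → clear.
T5: starts Thursday 05:45 at or after T7 ends Wednesday 05:45 → clear.
T7 overlaps T4.

Yes — it overlaps T4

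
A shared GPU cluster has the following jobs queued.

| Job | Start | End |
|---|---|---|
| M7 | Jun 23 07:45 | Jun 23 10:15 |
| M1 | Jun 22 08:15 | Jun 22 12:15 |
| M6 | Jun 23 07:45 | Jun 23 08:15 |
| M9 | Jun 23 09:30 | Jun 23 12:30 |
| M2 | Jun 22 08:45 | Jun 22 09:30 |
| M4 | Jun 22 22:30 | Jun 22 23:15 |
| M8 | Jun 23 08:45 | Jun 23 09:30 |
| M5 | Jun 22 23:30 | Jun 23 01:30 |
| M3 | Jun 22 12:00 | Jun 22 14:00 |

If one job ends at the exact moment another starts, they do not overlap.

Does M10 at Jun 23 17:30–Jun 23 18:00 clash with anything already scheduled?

M1: ends Jun 22 12:15 at or before M10 starts Jun 23 17:30 → clear.
M2: ends Jun 22 09:30 at or before M10 starts Jun 23 17:30 → clear.
M3: ends Jun 22 14:00 at or before M10 starts Jun 23 17:30 → clear.
M4: ends Jun 22 23:15 at or before M10 starts Jun 23 17:30 → clear.
M5: ends Jun 23 01:30 at or before M10 starts Jun 23 17:30 → clear.
M6: ends Jun 23 08:15 at or before M10 starts Jun 23 17:30 → clear.
M7: ends Jun 23 10:15 at or before M10 starts Jun 23 17:30 → clear.
M8: ends Jun 23 09:30 at or before M10 starts Jun 23 17:30 → clear.
M9: ends Jun 23 12:30 at or before M10 starts Jun 23 17:30 → clear.

No — it doesn't clash with anything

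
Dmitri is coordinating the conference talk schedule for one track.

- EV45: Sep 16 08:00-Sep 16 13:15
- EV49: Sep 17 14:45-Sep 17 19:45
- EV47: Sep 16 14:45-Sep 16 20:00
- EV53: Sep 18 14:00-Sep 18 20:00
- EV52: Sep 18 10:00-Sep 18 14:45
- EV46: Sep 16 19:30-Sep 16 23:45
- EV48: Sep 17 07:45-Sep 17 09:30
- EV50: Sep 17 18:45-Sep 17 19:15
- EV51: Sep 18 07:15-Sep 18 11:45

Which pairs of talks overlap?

Sorted by start: EV45, EV47, EV46, EV48, EV49, EV50, EV51, EV52, EV53.
EV47 starts after EV45 ends — done with EV45.
EV46 starts before EV47 ends → EV47 and EV46 overlap.
EV48 starts after EV47 ends — done with EV47.
EV48 starts after EV46 ends — done with EV46.
EV49 starts after EV48 ends — done with EV48.
EV50 starts before EV49 ends → EV49 and EV50 overlap.
EV51 starts after EV49 ends — done with EV49.
EV51 starts after EV50 ends — done with EV50.
EV52 starts before EV51 ends → EV51 and EV52 overlap.
EV53 starts after EV51 ends.
EV53 starts before EV52 ends → EV52 and EV53 overlap.

EV46 & EV47, EV49 & EV50, EV51 & EV52, EV52 & EV53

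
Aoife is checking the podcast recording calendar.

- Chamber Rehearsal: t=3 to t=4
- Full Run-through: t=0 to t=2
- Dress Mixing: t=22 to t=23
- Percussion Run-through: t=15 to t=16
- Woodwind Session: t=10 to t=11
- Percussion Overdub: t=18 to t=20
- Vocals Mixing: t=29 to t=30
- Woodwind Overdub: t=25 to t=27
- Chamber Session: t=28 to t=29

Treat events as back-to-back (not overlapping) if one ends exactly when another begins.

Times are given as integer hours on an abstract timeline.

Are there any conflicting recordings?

Sorted by start: Full Run-through, Chamber Rehearsal, Woodwind Session, Percussion Run-through, Percussion Overdub, Dress Mixing, Woodwind Overdub, Chamber Session, Vocals Mixing.
Chamber Rehearsal starts after Full Run-through ends, so nothing later overlaps Full Run-through either.
Woodwind Session starts after Chamber Rehearsal ends, so nothing later overlaps Chamber Rehearsal either.
Percussion Run-through starts after Woodwind Session ends, so nothing later overlaps Woodwind Session either.
Percussion Overdub starts after Percussion Run-through ends, so nothing later overlaps Percussion Run-through either.
Dress Mixing starts after Percussion Overdub ends, so nothing later overlaps Percussion Overdub either.
Woodwind Overdub starts after Dress Mixing ends, so nothing later overlaps Dress Mixing either.
Chamber Session starts after Woodwind Overdub ends, so nothing later overlaps Woodwind Overdub either.
Vocals Mixing starts exactly when Chamber Session ends (back-to-back, no overlap).
Every pair is clear; the schedule has no overlaps.

No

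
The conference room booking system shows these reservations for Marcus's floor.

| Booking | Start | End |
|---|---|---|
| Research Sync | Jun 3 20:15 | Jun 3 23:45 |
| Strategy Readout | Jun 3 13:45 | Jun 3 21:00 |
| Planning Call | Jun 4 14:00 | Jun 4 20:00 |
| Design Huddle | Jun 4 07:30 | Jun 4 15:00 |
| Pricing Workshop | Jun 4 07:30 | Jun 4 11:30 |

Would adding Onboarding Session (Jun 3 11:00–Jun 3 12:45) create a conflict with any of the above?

No — it doesn't clash with anything

Strategy Readout: starts Jun 3 13:45 at or after Onboarding Session ends Jun 3 12:45 → clear.
Research Sync: starts Jun 3 20:15 at or after Onboarding Session ends Jun 3 12:45 → clear.
Design Huddle: starts Jun 4 07:30 at or after Onboarding Session ends Jun 3 12:45 → clear.
Pricing Workshop: starts Jun 4 07:30 at or after Onboarding Session ends Jun 3 12:45 → clear.
Planning Call: starts Jun 4 14:00 at or after Onboarding Session ends Jun 3 12:45 → clear.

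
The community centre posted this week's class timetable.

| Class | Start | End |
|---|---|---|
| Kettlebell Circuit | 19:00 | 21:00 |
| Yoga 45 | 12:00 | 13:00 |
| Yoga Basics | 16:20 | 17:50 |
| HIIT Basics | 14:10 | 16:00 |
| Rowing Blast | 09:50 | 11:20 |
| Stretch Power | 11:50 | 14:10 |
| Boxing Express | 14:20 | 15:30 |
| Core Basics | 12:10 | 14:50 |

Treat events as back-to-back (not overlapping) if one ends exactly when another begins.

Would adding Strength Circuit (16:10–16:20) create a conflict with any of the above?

No — it doesn't clash with anything

Rowing Blast: ends 11:20 at or before Strength Circuit starts 16:10 → clear.
Stretch Power: ends 14:10 at or before Strength Circuit starts 16:10 → clear.
Yoga 45: ends 13:00 at or before Strength Circuit starts 16:10 → clear.
Core Basics: ends 14:50 at or before Strength Circuit starts 16:10 → clear.
HIIT Basics: ends 16:00 at or before Strength Circuit starts 16:10 → clear.
Boxing Express: ends 15:30 at or before Strength Circuit starts 16:10 → clear.
Yoga Basics: starts 16:20 at or after Strength Circuit ends 16:20 → clear.
Kettlebell Circuit: starts 19:00 at or after Strength Circuit ends 16:20 → clear.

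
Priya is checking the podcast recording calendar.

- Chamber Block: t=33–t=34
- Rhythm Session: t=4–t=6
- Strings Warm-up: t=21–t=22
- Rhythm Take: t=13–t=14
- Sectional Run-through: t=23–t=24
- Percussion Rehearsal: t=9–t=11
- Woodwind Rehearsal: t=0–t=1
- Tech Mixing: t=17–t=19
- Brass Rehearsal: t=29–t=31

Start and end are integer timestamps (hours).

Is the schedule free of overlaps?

Sorted by start: Woodwind Rehearsal, Rhythm Session, Percussion Rehearsal, Rhythm Take, Tech Mixing, Strings Warm-up, Sectional Run-through, Brass Rehearsal, Chamber Block.
Rhythm Session starts after Woodwind Rehearsal ends, so Woodwind Rehearsal has no further overlaps.
Percussion Rehearsal starts after Rhythm Session ends, so Rhythm Session has no further overlaps.
Rhythm Take starts after Percussion Rehearsal ends, so Percussion Rehearsal has no further overlaps.
Tech Mixing starts after Rhythm Take ends, so Rhythm Take has no further overlaps.
Strings Warm-up starts after Tech Mixing ends, so Tech Mixing has no further overlaps.
Sectional Run-through starts after Strings Warm-up ends, so Strings Warm-up has no further overlaps.
Brass Rehearsal starts after Sectional Run-through ends, so Sectional Run-through has no further overlaps.
Chamber Block starts after Brass Rehearsal ends.
Every pair is clear; the schedule has no overlaps.

Yes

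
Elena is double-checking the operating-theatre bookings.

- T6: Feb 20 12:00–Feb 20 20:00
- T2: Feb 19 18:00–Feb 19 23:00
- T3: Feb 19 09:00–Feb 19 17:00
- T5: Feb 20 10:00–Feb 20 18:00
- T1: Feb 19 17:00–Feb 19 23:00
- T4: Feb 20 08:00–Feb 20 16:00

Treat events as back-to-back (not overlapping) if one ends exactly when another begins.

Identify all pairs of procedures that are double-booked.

Check each pair: they overlap iff neither finishes before the other starts.
Sorted by start: T3, T1, T2, T4, T5, T6.
T1 starts exactly when T3 ends (back-to-back, no overlap), so T3 has no further overlaps.
T2 starts before T1 ends → T1 and T2 overlap.
T4 starts after T1 ends, so T1 has no further overlaps.
T4 starts after T2 ends, so T2 has no further overlaps.
T5 starts before T4 ends → T4 and T5 overlap.
T6 starts before T4 ends → T4 and T6 overlap.
T6 starts before T5 ends → T5 and T6 overlap.

T1 & T2, T4 & T5, T4 & T6, T5 & T6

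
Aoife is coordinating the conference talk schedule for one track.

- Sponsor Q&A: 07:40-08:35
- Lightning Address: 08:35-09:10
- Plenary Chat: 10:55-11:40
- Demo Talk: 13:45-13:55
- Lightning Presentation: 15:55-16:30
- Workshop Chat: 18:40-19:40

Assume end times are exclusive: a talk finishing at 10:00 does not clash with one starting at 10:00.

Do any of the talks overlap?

Sorted by start: Sponsor Q&A, Lightning Address, Plenary Chat, Demo Talk, Lightning Presentation, Workshop Chat.
Lightning Address starts exactly when Sponsor Q&A ends (back-to-back, no overlap), so nothing later overlaps Sponsor Q&A either.
Plenary Chat starts after Lightning Address ends, so nothing later overlaps Lightning Address either.
Demo Talk starts after Plenary Chat ends, so nothing later overlaps Plenary Chat either.
Lightning Presentation starts after Demo Talk ends, so nothing later overlaps Demo Talk either.
Workshop Chat starts after Lightning Presentation ends.
Every pair is clear; the schedule has no overlaps.

No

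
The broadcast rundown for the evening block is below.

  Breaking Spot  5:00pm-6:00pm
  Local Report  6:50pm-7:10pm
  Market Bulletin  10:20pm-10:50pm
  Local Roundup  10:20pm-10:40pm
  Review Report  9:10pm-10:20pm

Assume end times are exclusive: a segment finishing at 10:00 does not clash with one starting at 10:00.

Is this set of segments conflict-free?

Two intervals overlap when each starts before the other ends.
Sorted by start: Breaking Spot, Local Report, Review Report, Market Bulletin, Local Roundup.
Local Report starts after Breaking Spot ends, so nothing later overlaps Breaking Spot either.
Review Report starts after Local Report ends, so nothing later overlaps Local Report either.
Market Bulletin starts exactly when Review Report ends (back-to-back, no overlap), so nothing later overlaps Review Report either.
Local Roundup starts before Market Bulletin ends → Market Bulletin and Local Roundup overlap.
That's a conflict, so the schedule is not conflict-free.

No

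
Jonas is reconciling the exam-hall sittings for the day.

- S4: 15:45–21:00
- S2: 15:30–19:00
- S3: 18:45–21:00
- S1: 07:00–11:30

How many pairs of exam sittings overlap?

3

Two intervals overlap when each starts before the other ends.
Sorted by start: S1, S2, S4, S3.
S2 starts after S1 ends, so nothing later overlaps S1 either.
S4 starts before S2 ends → S2 and S4 overlap.
S3 starts before S2 ends → S2 and S3 overlap.
S3 starts before S4 ends → S4 and S3 overlap.
Overlapping pairs: S2 & S3, S2 & S4, S3 & S4 — 3 in total.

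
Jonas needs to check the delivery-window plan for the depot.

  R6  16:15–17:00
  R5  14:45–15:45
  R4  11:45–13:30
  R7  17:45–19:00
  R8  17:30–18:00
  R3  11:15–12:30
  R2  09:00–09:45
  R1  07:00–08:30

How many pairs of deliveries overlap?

2

Sorted by start: R1, R2, R3, R4, R5, R6, R8, R7.
R2 starts after R1 ends, so nothing later overlaps R1 either.
R3 starts after R2 ends, so nothing later overlaps R2 either.
R4 starts before R3 ends → R3 and R4 overlap.
R5 starts after R3 ends, so nothing later overlaps R3 either.
R5 starts after R4 ends, so nothing later overlaps R4 either.
R6 starts after R5 ends, so nothing later overlaps R5 either.
R8 starts after R6 ends, so nothing later overlaps R6 either.
R7 starts before R8 ends → R8 and R7 overlap.
Overlapping pairs: R3 & R4, R7 & R8 — 2 in total.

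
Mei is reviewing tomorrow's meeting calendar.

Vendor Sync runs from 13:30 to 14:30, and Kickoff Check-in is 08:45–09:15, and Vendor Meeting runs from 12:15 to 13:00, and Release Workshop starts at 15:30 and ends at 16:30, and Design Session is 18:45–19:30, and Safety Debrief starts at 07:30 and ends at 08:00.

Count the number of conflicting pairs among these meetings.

Sorted by start: Safety Debrief, Kickoff Check-in, Vendor Meeting, Vendor Sync, Release Workshop, Design Session.
Kickoff Check-in starts after Safety Debrief ends, so Safety Debrief has no further overlaps.
Vendor Meeting starts after Kickoff Check-in ends, so Kickoff Check-in has no further overlaps.
Vendor Sync starts after Vendor Meeting ends, so Vendor Meeting has no further overlaps.
Release Workshop starts after Vendor Sync ends, so Vendor Sync has no further overlaps.
Design Session starts after Release Workshop ends.
No pair overlaps.

0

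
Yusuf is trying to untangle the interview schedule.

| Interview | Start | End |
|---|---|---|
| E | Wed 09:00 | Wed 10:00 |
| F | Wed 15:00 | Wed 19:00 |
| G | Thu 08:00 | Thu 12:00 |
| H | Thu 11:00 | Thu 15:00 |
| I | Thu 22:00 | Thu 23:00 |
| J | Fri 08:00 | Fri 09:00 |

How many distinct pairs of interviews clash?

1

Sorted by start: E, F, G, H, I, J.
F starts after E ends — done with E.
G starts after F ends — done with F.
H starts before G ends → G and H overlap.
I starts after G ends — done with G.
I starts after H ends — done with H.
J starts after I ends.
Overlapping pairs: G & H — 1 in total.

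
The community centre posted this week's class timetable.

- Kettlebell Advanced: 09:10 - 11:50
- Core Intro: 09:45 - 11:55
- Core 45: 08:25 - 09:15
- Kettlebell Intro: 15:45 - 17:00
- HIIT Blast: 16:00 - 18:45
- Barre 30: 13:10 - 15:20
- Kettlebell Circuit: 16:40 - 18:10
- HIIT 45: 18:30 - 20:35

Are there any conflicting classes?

Check each pair: they overlap iff neither finishes before the other starts.
Sorted by start: Core 45, Kettlebell Advanced, Core Intro, Barre 30, Kettlebell Intro, HIIT Blast, Kettlebell Circuit, HIIT 45.
Kettlebell Advanced starts before Core 45 ends → Core 45 and Kettlebell Advanced overlap.
That's a conflict, so the schedule is not conflict-free.

Yes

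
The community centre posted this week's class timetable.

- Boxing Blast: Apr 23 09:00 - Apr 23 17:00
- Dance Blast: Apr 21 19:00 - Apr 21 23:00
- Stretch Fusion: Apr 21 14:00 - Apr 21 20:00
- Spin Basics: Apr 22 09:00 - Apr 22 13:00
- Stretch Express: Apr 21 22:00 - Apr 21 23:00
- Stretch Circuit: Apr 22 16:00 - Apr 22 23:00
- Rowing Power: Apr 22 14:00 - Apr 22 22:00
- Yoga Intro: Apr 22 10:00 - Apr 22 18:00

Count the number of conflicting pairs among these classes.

6

Check each pair: they overlap iff neither finishes before the other starts.
Sorted by start: Stretch Fusion, Dance Blast, Stretch Express, Spin Basics, Yoga Intro, Rowing Power, Stretch Circuit, Boxing Blast.
Dance Blast starts before Stretch Fusion ends → Stretch Fusion and Dance Blast overlap.
Stretch Express starts after Stretch Fusion ends, so nothing later overlaps Stretch Fusion either.
Stretch Express starts before Dance Blast ends → Dance Blast and Stretch Express overlap.
Spin Basics starts after Dance Blast ends, so nothing later overlaps Dance Blast either.
Spin Basics starts after Stretch Express ends, so nothing later overlaps Stretch Express either.
Yoga Intro starts before Spin Basics ends → Spin Basics and Yoga Intro overlap.
Rowing Power starts after Spin Basics ends, so nothing later overlaps Spin Basics either.
Rowing Power starts before Yoga Intro ends → Yoga Intro and Rowing Power overlap.
Stretch Circuit starts before Yoga Intro ends → Yoga Intro and Stretch Circuit overlap.
Boxing Blast starts after Yoga Intro ends.
Stretch Circuit starts before Rowing Power ends → Rowing Power and Stretch Circuit overlap.
Boxing Blast starts after Rowing Power ends.
Boxing Blast starts after Stretch Circuit ends.
Overlapping pairs: Dance Blast & Stretch Express, Dance Blast & Stretch Fusion, Rowing Power & Stretch Circuit, Rowing Power & Yoga Intro, Spin Basics & Yoga Intro, Stretch Circuit & Yoga Intro — 6 in total.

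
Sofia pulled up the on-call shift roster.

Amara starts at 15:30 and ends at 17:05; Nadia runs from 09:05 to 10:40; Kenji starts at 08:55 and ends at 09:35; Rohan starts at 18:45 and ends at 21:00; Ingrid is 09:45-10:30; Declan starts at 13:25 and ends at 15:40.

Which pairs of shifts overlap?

Sorted by start: Kenji, Nadia, Ingrid, Declan, Amara, Rohan.
Nadia starts before Kenji ends → Kenji and Nadia overlap.
Ingrid starts after Kenji ends, so nothing later overlaps Kenji either.
Ingrid starts before Nadia ends → Nadia and Ingrid overlap.
Declan starts after Nadia ends, so nothing later overlaps Nadia either.
Declan starts after Ingrid ends, so nothing later overlaps Ingrid either.
Amara starts before Declan ends → Declan and Amara overlap.
Rohan starts after Declan ends.
Rohan starts after Amara ends.

Amara & Declan, Ingrid & Nadia, Kenji & Nadia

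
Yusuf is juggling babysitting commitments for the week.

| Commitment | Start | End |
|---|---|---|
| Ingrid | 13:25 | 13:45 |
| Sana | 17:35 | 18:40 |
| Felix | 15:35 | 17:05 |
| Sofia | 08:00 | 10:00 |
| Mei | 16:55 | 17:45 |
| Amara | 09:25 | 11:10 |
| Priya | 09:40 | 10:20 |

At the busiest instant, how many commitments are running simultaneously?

Sort all start/end points and keep a running count:
08:00 start Sofia → 1
09:25 start Amara → 2
09:40 start Priya → 3
10:00 end Sofia → 2
10:20 end Priya → 1
11:10 end Amara → 0
13:25 start Ingrid → 1
13:45 end Ingrid → 0
15:35 start Felix → 1
16:55 start Mei → 2
17:05 end Felix → 1
17:35 start Sana → 2
17:45 end Mei → 1
18:40 end Sana → 0
Peak is 3, at 09:40 (Amara, Priya, Sofia).

3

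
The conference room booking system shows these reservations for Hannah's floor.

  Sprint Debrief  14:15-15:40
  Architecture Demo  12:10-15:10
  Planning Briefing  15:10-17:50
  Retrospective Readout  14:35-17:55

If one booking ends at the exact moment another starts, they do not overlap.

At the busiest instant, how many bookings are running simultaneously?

3

Walk through starts and ends in time order (an end at T is processed before a start at T):
12:10 start Architecture Demo → 1
14:15 start Sprint Debrief → 2
14:35 start Retrospective Readout → 3
15:10 end Architecture Demo → 2
15:10 start Planning Briefing → 3
15:40 end Sprint Debrief → 2
17:50 end Planning Briefing → 1
17:55 end Retrospective Readout → 0
Peak is 3, at 14:35 (Architecture Demo, Retrospective Readout, Sprint Debrief).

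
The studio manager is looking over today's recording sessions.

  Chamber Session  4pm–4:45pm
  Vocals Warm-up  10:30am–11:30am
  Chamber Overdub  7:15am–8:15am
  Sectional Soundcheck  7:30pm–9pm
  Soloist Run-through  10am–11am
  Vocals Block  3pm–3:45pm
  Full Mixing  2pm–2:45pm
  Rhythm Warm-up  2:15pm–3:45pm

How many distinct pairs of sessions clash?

3

Sorted by start: Chamber Overdub, Soloist Run-through, Vocals Warm-up, Full Mixing, Rhythm Warm-up, Vocals Block, Chamber Session, Sectional Soundcheck.
Soloist Run-through starts after Chamber Overdub ends, so Chamber Overdub has no further overlaps.
Vocals Warm-up starts before Soloist Run-through ends → Soloist Run-through and Vocals Warm-up overlap.
Full Mixing starts after Soloist Run-through ends, so Soloist Run-through has no further overlaps.
Full Mixing starts after Vocals Warm-up ends, so Vocals Warm-up has no further overlaps.
Rhythm Warm-up starts before Full Mixing ends → Full Mixing and Rhythm Warm-up overlap.
Vocals Block starts after Full Mixing ends, so Full Mixing has no further overlaps.
Vocals Block starts before Rhythm Warm-up ends → Rhythm Warm-up and Vocals Block overlap.
Chamber Session starts after Rhythm Warm-up ends, so Rhythm Warm-up has no further overlaps.
Chamber Session starts after Vocals Block ends, so Vocals Block has no further overlaps.
Sectional Soundcheck starts after Chamber Session ends.
Overlapping pairs: Full Mixing & Rhythm Warm-up, Rhythm Warm-up & Vocals Block, Soloist Run-through & Vocals Warm-up — 3 in total.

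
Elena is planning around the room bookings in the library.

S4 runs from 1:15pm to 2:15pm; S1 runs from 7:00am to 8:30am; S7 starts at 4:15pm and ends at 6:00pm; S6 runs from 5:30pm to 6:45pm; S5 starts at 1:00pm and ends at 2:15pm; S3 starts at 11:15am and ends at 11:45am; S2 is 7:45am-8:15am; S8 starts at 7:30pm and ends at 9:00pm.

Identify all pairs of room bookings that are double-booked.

S1 & S2, S4 & S5, S6 & S7

Two intervals overlap when each starts before the other ends.
Sorted by start: S1, S2, S3, S5, S4, S7, S6, S8.
S2 starts before S1 ends → S1 and S2 overlap.
S3 starts after S1 ends; S1 is clear from here.
S3 starts after S2 ends; S2 is clear from here.
S5 starts after S3 ends; S3 is clear from here.
S4 starts before S5 ends → S5 and S4 overlap.
S7 starts after S5 ends; S5 is clear from here.
S7 starts after S4 ends; S4 is clear from here.
S6 starts before S7 ends → S7 and S6 overlap.
S8 starts after S7 ends.
S8 starts after S6 ends.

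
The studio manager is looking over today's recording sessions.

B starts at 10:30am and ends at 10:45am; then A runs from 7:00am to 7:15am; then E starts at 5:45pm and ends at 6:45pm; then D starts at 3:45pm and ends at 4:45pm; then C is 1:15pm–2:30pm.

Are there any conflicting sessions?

No

Sorted by start: A, B, C, D, E.
B starts after A ends; A is clear from here.
C starts after B ends; B is clear from here.
D starts after C ends; C is clear from here.
E starts after D ends.
Every pair is clear; the schedule has no overlaps.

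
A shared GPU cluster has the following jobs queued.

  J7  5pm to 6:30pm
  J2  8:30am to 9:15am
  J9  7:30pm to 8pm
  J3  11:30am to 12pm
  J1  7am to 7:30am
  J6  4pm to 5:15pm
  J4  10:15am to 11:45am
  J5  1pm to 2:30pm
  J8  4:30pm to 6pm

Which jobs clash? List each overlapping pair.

J3 & J4, J6 & J7, J6 & J8, J7 & J8

Sorted by start: J1, J2, J4, J3, J5, J6, J8, J7, J9.
J2 starts after J1 ends — done with J1.
J4 starts after J2 ends — done with J2.
J3 starts before J4 ends → J4 and J3 overlap.
J5 starts after J4 ends — done with J4.
J5 starts after J3 ends — done with J3.
J6 starts after J5 ends — done with J5.
J8 starts before J6 ends → J6 and J8 overlap.
J7 starts before J6 ends → J6 and J7 overlap.
J9 starts after J6 ends.
J7 starts before J8 ends → J8 and J7 overlap.
J9 starts after J8 ends.
J9 starts after J7 ends.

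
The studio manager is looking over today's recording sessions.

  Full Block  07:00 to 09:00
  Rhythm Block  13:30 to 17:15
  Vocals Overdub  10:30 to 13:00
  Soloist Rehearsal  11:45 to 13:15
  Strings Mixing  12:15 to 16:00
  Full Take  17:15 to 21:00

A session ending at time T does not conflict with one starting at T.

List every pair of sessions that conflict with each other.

Sorted by start: Full Block, Vocals Overdub, Soloist Rehearsal, Strings Mixing, Rhythm Block, Full Take.
Vocals Overdub starts after Full Block ends; Full Block is clear from here.
Soloist Rehearsal starts before Vocals Overdub ends → Vocals Overdub and Soloist Rehearsal overlap.
Strings Mixing starts before Vocals Overdub ends → Vocals Overdub and Strings Mixing overlap.
Rhythm Block starts after Vocals Overdub ends; Vocals Overdub is clear from here.
Strings Mixing starts before Soloist Rehearsal ends → Soloist Rehearsal and Strings Mixing overlap.
Rhythm Block starts after Soloist Rehearsal ends; Soloist Rehearsal is clear from here.
Rhythm Block starts before Strings Mixing ends → Strings Mixing and Rhythm Block overlap.
Full Take starts after Strings Mixing ends.
Full Take starts exactly when Rhythm Block ends (back-to-back, no overlap).

Rhythm Block & Strings Mixing, Soloist Rehearsal & Strings Mixing, Soloist Rehearsal & Vocals Overdub, Strings Mixing & Vocals Overdub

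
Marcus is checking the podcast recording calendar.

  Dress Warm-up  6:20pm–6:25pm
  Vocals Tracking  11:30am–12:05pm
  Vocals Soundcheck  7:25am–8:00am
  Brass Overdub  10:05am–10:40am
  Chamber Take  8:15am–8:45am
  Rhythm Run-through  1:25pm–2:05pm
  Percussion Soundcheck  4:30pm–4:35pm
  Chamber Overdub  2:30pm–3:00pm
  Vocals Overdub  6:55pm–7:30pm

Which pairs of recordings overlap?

no conflicts

Sorted by start: Vocals Soundcheck, Chamber Take, Brass Overdub, Vocals Tracking, Rhythm Run-through, Chamber Overdub, Percussion Soundcheck, Dress Warm-up, Vocals Overdub.
Chamber Take starts after Vocals Soundcheck ends, so Vocals Soundcheck has no further overlaps.
Brass Overdub starts after Chamber Take ends, so Chamber Take has no further overlaps.
Vocals Tracking starts after Brass Overdub ends, so Brass Overdub has no further overlaps.
Rhythm Run-through starts after Vocals Tracking ends, so Vocals Tracking has no further overlaps.
Chamber Overdub starts after Rhythm Run-through ends, so Rhythm Run-through has no further overlaps.
Percussion Soundcheck starts after Chamber Overdub ends, so Chamber Overdub has no further overlaps.
Dress Warm-up starts after Percussion Soundcheck ends, so Percussion Soundcheck has no further overlaps.
Vocals Overdub starts after Dress Warm-up ends.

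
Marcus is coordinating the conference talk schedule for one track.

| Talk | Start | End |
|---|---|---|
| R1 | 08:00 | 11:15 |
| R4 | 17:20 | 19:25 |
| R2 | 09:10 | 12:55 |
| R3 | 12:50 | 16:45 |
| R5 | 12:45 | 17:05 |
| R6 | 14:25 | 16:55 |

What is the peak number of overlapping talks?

3

Walk through starts and ends in time order (an end at T is processed before a start at T):
08:00 start R1 → 1
09:10 start R2 → 2
11:15 end R1 → 1
12:45 start R5 → 2
12:50 start R3 → 3
12:55 end R2 → 2
14:25 start R6 → 3
16:45 end R3 → 2
16:55 end R6 → 1
17:05 end R5 → 0
17:20 start R4 → 1
19:25 end R4 → 0
Peak is 3, at 12:50 (R2, R3, R5).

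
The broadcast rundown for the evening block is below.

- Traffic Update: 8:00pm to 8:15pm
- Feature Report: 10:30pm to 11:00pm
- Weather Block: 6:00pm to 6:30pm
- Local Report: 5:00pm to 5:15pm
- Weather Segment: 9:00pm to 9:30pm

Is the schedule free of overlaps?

Yes

Two intervals overlap when each starts before the other ends.
Sorted by start: Local Report, Weather Block, Traffic Update, Weather Segment, Feature Report.
Weather Block starts after Local Report ends; Local Report is clear from here.
Traffic Update starts after Weather Block ends; Weather Block is clear from here.
Weather Segment starts after Traffic Update ends; Traffic Update is clear from here.
Feature Report starts after Weather Segment ends.
Every pair is clear; the schedule has no overlaps.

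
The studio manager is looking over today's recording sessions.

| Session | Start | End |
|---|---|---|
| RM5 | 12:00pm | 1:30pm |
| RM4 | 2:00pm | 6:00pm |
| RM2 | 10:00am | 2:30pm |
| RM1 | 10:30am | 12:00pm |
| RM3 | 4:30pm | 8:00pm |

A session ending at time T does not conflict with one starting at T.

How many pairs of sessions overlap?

Sorted by start: RM2, RM1, RM5, RM4, RM3.
RM1 starts before RM2 ends → RM2 and RM1 overlap.
RM5 starts before RM2 ends → RM2 and RM5 overlap.
RM4 starts before RM2 ends → RM2 and RM4 overlap.
RM3 starts after RM2 ends.
RM5 starts exactly when RM1 ends (back-to-back, no overlap), so RM1 has no further overlaps.
RM4 starts after RM5 ends, so RM5 has no further overlaps.
RM3 starts before RM4 ends → RM4 and RM3 overlap.
Overlapping pairs: RM1 & RM2, RM2 & RM4, RM2 & RM5, RM3 & RM4 — 4 in total.

4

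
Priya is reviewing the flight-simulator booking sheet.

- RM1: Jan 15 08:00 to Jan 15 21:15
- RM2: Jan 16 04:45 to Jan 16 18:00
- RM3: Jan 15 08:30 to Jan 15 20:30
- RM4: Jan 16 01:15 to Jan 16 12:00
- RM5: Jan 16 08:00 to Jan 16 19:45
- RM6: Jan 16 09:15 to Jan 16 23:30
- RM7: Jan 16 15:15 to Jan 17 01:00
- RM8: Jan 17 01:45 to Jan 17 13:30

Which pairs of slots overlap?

Two intervals overlap when each starts before the other ends.
Sorted by start: RM1, RM3, RM4, RM2, RM5, RM6, RM7, RM8.
RM3 starts before RM1 ends → RM1 and RM3 overlap.
RM4 starts after RM1 ends; RM1 is clear from here.
RM4 starts after RM3 ends; RM3 is clear from here.
RM2 starts before RM4 ends → RM4 and RM2 overlap.
RM5 starts before RM4 ends → RM4 and RM5 overlap.
RM6 starts before RM4 ends → RM4 and RM6 overlap.
RM7 starts after RM4 ends; RM4 is clear from here.
RM5 starts before RM2 ends → RM2 and RM5 overlap.
RM6 starts before RM2 ends → RM2 and RM6 overlap.
RM7 starts before RM2 ends → RM2 and RM7 overlap.
RM8 starts after RM2 ends.
RM6 starts before RM5 ends → RM5 and RM6 overlap.
RM7 starts before RM5 ends → RM5 and RM7 overlap.
RM8 starts after RM5 ends.
RM7 starts before RM6 ends → RM6 and RM7 overlap.
RM8 starts after RM6 ends.
RM8 starts after RM7 ends.

RM1 & RM3, RM2 & RM4, RM2 & RM5, RM2 & RM6, RM2 & RM7, RM4 & RM5, RM4 & RM6, RM5 & RM6, RM5 & RM7, RM6 & RM7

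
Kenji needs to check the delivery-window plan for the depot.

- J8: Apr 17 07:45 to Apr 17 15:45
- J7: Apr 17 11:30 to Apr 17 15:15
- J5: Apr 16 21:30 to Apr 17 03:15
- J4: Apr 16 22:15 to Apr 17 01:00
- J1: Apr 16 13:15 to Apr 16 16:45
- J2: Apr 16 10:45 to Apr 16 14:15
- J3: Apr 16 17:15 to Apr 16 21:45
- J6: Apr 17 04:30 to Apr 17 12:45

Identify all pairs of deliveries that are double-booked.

Check each pair: they overlap iff neither finishes before the other starts.
Sorted by start: J2, J1, J3, J5, J4, J6, J8, J7.
J1 starts before J2 ends → J2 and J1 overlap.
J3 starts after J2 ends, so J2 has no further overlaps.
J3 starts after J1 ends, so J1 has no further overlaps.
J5 starts before J3 ends → J3 and J5 overlap.
J4 starts after J3 ends, so J3 has no further overlaps.
J4 starts before J5 ends → J5 and J4 overlap.
J6 starts after J5 ends, so J5 has no further overlaps.
J6 starts after J4 ends, so J4 has no further overlaps.
J8 starts before J6 ends → J6 and J8 overlap.
J7 starts before J6 ends → J6 and J7 overlap.
J7 starts before J8 ends → J8 and J7 overlap.

J1 & J2, J3 & J5, J4 & J5, J6 & J7, J6 & J8, J7 & J8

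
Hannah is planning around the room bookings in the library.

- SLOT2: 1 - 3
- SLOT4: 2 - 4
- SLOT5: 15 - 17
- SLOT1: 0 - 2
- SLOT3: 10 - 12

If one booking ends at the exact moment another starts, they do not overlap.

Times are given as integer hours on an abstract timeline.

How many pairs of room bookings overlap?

2

Sorted by start: SLOT1, SLOT2, SLOT4, SLOT3, SLOT5.
SLOT2 starts before SLOT1 ends → SLOT1 and SLOT2 overlap.
SLOT4 starts exactly when SLOT1 ends (back-to-back, no overlap) — done with SLOT1.
SLOT4 starts before SLOT2 ends → SLOT2 and SLOT4 overlap.
SLOT3 starts after SLOT2 ends — done with SLOT2.
SLOT3 starts after SLOT4 ends — done with SLOT4.
SLOT5 starts after SLOT3 ends.
Overlapping pairs: SLOT1 & SLOT2, SLOT2 & SLOT4 — 2 in total.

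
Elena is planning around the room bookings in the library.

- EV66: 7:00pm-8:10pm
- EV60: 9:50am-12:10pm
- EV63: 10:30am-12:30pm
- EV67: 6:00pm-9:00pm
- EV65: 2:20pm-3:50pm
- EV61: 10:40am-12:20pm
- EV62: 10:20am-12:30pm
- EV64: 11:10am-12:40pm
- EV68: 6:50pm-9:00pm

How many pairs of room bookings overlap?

13

Sorted by start: EV60, EV62, EV63, EV61, EV64, EV65, EV67, EV68, EV66.
EV62 starts before EV60 ends → EV60 and EV62 overlap.
EV63 starts before EV60 ends → EV60 and EV63 overlap.
EV61 starts before EV60 ends → EV60 and EV61 overlap.
EV64 starts before EV60 ends → EV60 and EV64 overlap.
EV65 starts after EV60 ends — done with EV60.
EV63 starts before EV62 ends → EV62 and EV63 overlap.
EV61 starts before EV62 ends → EV62 and EV61 overlap.
EV64 starts before EV62 ends → EV62 and EV64 overlap.
EV65 starts after EV62 ends — done with EV62.
EV61 starts before EV63 ends → EV63 and EV61 overlap.
EV64 starts before EV63 ends → EV63 and EV64 overlap.
EV65 starts after EV63 ends — done with EV63.
EV64 starts before EV61 ends → EV61 and EV64 overlap.
EV65 starts after EV61 ends — done with EV61.
EV65 starts after EV64 ends — done with EV64.
EV67 starts after EV65 ends — done with EV65.
EV68 starts before EV67 ends → EV67 and EV68 overlap.
EV66 starts before EV67 ends → EV67 and EV66 overlap.
EV66 starts before EV68 ends → EV68 and EV66 overlap.
Overlapping pairs: EV60 & EV61, EV60 & EV62, EV60 & EV63, EV60 & EV64, EV61 & EV62, EV61 & EV63, EV61 & EV64, EV62 & EV63, EV62 & EV64, EV63 & EV64, EV66 & EV67, EV66 & EV68, EV67 & EV68 — 13 in total.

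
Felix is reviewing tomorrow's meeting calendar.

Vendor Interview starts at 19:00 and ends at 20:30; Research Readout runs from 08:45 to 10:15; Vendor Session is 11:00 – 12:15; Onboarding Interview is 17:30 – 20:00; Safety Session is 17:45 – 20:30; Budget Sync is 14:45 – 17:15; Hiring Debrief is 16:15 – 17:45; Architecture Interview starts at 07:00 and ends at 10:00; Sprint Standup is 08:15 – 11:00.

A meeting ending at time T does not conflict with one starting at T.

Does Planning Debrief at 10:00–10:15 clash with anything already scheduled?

Architecture Interview: ends 10:00 at or before Planning Debrief starts 10:00 → clear.
Sprint Standup: starts 08:15 before Planning Debrief ends 10:15, and ends 11:00 after Planning Debrief starts 10:00 → overlap.
Research Readout: starts 08:45 before Planning Debrief ends 10:15, and ends 10:15 after Planning Debrief starts 10:00 → overlap.
Vendor Session: starts 11:00 at or after Planning Debrief ends 10:15 → clear.
Budget Sync: starts 14:45 at or after Planning Debrief ends 10:15 → clear.
Hiring Debrief: starts 16:15 at or after Planning Debrief ends 10:15 → clear.
Onboarding Interview: starts 17:30 at or after Planning Debrief ends 10:15 → clear.
Safety Session: starts 17:45 at or after Planning Debrief ends 10:15 → clear.
Vendor Interview: starts 19:00 at or after Planning Debrief ends 10:15 → clear.
Planning Debrief overlaps Research Readout, Sprint Standup.

Yes — it overlaps Research Readout, Sprint Standup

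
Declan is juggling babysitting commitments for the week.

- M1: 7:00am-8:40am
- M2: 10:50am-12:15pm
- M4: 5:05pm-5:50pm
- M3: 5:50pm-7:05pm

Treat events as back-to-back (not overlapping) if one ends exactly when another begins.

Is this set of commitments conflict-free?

Sorted by start: M1, M2, M4, M3.
M2 starts after M1 ends — done with M1.
M4 starts after M2 ends — done with M2.
M3 starts exactly when M4 ends (back-to-back, no overlap).
Every pair is clear; the schedule has no overlaps.

Yes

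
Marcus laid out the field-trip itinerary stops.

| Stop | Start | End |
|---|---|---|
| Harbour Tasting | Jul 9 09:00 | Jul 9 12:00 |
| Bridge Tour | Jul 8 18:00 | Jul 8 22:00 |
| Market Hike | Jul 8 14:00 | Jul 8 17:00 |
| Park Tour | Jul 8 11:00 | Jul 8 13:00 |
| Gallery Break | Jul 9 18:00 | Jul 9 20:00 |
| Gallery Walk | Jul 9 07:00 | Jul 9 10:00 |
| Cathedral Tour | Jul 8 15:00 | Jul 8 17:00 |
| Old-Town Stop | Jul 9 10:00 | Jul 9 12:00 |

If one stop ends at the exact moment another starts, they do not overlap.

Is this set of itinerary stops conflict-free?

No

Check each pair: they overlap iff neither finishes before the other starts.
Sorted by start: Park Tour, Market Hike, Cathedral Tour, Bridge Tour, Gallery Walk, Harbour Tasting, Old-Town Stop, Gallery Break.
Market Hike starts after Park Tour ends, so nothing later overlaps Park Tour either.
Cathedral Tour starts before Market Hike ends → Market Hike and Cathedral Tour overlap.
That's a conflict, so the schedule is not conflict-free.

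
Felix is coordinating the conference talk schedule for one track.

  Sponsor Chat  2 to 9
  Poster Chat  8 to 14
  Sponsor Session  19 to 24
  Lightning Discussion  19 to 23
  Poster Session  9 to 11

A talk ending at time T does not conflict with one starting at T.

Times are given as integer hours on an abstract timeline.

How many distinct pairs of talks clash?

3

Sorted by start: Sponsor Chat, Poster Chat, Poster Session, Sponsor Session, Lightning Discussion.
Poster Chat starts before Sponsor Chat ends → Sponsor Chat and Poster Chat overlap.
Poster Session starts exactly when Sponsor Chat ends (back-to-back, no overlap) — done with Sponsor Chat.
Poster Session starts before Poster Chat ends → Poster Chat and Poster Session overlap.
Sponsor Session starts after Poster Chat ends — done with Poster Chat.
Sponsor Session starts after Poster Session ends — done with Poster Session.
Lightning Discussion starts before Sponsor Session ends → Sponsor Session and Lightning Discussion overlap.
Overlapping pairs: Lightning Discussion & Sponsor Session, Poster Chat & Poster Session, Poster Chat & Sponsor Chat — 3 in total.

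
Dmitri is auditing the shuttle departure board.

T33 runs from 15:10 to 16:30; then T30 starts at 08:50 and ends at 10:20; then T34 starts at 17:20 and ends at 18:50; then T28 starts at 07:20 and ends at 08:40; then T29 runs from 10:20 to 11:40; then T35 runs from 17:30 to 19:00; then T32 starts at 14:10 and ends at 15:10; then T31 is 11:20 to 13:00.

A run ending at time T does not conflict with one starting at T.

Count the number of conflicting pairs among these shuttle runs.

2

Two intervals overlap when each starts before the other ends.
Sorted by start: T28, T30, T29, T31, T32, T33, T34, T35.
T30 starts after T28 ends; T28 is clear from here.
T29 starts exactly when T30 ends (back-to-back, no overlap); T30 is clear from here.
T31 starts before T29 ends → T29 and T31 overlap.
T32 starts after T29 ends; T29 is clear from here.
T32 starts after T31 ends; T31 is clear from here.
T33 starts exactly when T32 ends (back-to-back, no overlap); T32 is clear from here.
T34 starts after T33 ends; T33 is clear from here.
T35 starts before T34 ends → T34 and T35 overlap.
Overlapping pairs: T29 & T31, T34 & T35 — 2 in total.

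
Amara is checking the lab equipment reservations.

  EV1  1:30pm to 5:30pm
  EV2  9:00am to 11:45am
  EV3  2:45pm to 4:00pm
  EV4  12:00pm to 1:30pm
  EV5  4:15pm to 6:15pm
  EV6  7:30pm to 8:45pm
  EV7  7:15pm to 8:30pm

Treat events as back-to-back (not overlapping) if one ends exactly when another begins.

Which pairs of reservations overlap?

EV1 & EV3, EV1 & EV5, EV6 & EV7

Sorted by start: EV2, EV4, EV1, EV3, EV5, EV7, EV6.
EV4 starts after EV2 ends, so EV2 has no further overlaps.
EV1 starts exactly when EV4 ends (back-to-back, no overlap), so EV4 has no further overlaps.
EV3 starts before EV1 ends → EV1 and EV3 overlap.
EV5 starts before EV1 ends → EV1 and EV5 overlap.
EV7 starts after EV1 ends, so EV1 has no further overlaps.
EV5 starts after EV3 ends, so EV3 has no further overlaps.
EV7 starts after EV5 ends, so EV5 has no further overlaps.
EV6 starts before EV7 ends → EV7 and EV6 overlap.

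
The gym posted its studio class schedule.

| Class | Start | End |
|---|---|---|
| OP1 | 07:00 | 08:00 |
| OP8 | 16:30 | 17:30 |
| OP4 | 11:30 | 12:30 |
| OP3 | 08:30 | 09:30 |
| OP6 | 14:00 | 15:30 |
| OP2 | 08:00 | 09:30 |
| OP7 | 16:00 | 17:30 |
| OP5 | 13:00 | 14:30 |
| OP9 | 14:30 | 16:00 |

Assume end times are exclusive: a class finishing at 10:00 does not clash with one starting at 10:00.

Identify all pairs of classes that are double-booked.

Sorted by start: OP1, OP2, OP3, OP4, OP5, OP6, OP9, OP7, OP8.
OP2 starts exactly when OP1 ends (back-to-back, no overlap), so OP1 has no further overlaps.
OP3 starts before OP2 ends → OP2 and OP3 overlap.
OP4 starts after OP2 ends, so OP2 has no further overlaps.
OP4 starts after OP3 ends, so OP3 has no further overlaps.
OP5 starts after OP4 ends, so OP4 has no further overlaps.
OP6 starts before OP5 ends → OP5 and OP6 overlap.
OP9 starts exactly when OP5 ends (back-to-back, no overlap), so OP5 has no further overlaps.
OP9 starts before OP6 ends → OP6 and OP9 overlap.
OP7 starts after OP6 ends, so OP6 has no further overlaps.
OP7 starts exactly when OP9 ends (back-to-back, no overlap), so OP9 has no further overlaps.
OP8 starts before OP7 ends → OP7 and OP8 overlap.

OP2 & OP3, OP5 & OP6, OP6 & OP9, OP7 & OP8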